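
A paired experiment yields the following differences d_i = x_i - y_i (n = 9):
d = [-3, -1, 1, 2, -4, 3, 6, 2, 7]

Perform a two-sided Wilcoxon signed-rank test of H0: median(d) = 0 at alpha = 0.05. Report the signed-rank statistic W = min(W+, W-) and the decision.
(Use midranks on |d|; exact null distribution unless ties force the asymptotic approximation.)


Step 1: Drop any zero differences (none here) and take |d_i|.
|d| = [3, 1, 1, 2, 4, 3, 6, 2, 7]
Step 2: Midrank |d_i| (ties get averaged ranks).
ranks: |3|->5.5, |1|->1.5, |1|->1.5, |2|->3.5, |4|->7, |3|->5.5, |6|->8, |2|->3.5, |7|->9
Step 3: Attach original signs; sum ranks with positive sign and with negative sign.
W+ = 1.5 + 3.5 + 5.5 + 8 + 3.5 + 9 = 31
W- = 5.5 + 1.5 + 7 = 14
(Check: W+ + W- = 45 should equal n(n+1)/2 = 45.)
Step 4: Test statistic W = min(W+, W-) = 14.
Step 5: Ties in |d|, so use the tie-corrected normal approximation.
        E[W] = n(n+1)/4 = 9*10/4 = 22.5.
        Tie groups: |d|=1 (t=2), |d|=2 (t=2), |d|=3 (t=2); sum(t^3 - t) = 18.
        Var[W] = n(n+1)(2n+1)/24 - sum(t^3-t)/48 = 1710/24 - 18/48 = 70.875.
        z = (W - E[W]) / sqrt(Var[W]) = (14 - 22.5) / 8.4187 = -1.0097.
        Two-sided p = 2*Phi(z) = 0.312661.
Step 6: alpha = 0.05. fail to reject H0.

W+ = 31, W- = 14, W = min = 14, p = 0.312661, fail to reject H0.


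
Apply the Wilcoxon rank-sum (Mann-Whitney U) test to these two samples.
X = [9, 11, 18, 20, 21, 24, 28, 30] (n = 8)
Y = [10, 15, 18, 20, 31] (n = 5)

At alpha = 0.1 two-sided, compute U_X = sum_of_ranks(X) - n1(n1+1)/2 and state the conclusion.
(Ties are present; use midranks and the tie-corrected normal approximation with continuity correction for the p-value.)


Step 1: Combine and sort all 13 observations; assign midranks.
sorted (value, group): (9,X), (10,Y), (11,X), (15,Y), (18,X), (18,Y), (20,X), (20,Y), (21,X), (24,X), (28,X), (30,X), (31,Y)
ranks: 9->1, 10->2, 11->3, 15->4, 18->5.5, 18->5.5, 20->7.5, 20->7.5, 21->9, 24->10, 28->11, 30->12, 31->13
Step 2: Rank sum for X: R1 = 1 + 3 + 5.5 + 7.5 + 9 + 10 + 11 + 12 = 59.
Step 3: U_X = R1 - n1(n1+1)/2 = 59 - 8*9/2 = 59 - 36 = 23.
       U_Y = n1*n2 - U_X = 40 - 23 = 17.
Step 4: Ties are present, so use the tie-corrected normal approximation (with continuity correction) for the p-value.
Step 5: p-value = 0.713640; compare to alpha = 0.1. fail to reject H0.

U_X = 23, p = 0.713640, fail to reject H0 at alpha = 0.1.


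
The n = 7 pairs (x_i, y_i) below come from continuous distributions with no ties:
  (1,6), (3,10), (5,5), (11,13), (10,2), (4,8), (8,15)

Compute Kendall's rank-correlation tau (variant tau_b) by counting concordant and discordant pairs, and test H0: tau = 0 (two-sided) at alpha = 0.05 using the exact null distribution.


Step 1: Enumerate the 21 unordered pairs (i,j) with i<j and classify each by sign(x_j-x_i) * sign(y_j-y_i).
  (1,2):dx=+2,dy=+4->C; (1,3):dx=+4,dy=-1->D; (1,4):dx=+10,dy=+7->C; (1,5):dx=+9,dy=-4->D
  (1,6):dx=+3,dy=+2->C; (1,7):dx=+7,dy=+9->C; (2,3):dx=+2,dy=-5->D; (2,4):dx=+8,dy=+3->C
  (2,5):dx=+7,dy=-8->D; (2,6):dx=+1,dy=-2->D; (2,7):dx=+5,dy=+5->C; (3,4):dx=+6,dy=+8->C
  (3,5):dx=+5,dy=-3->D; (3,6):dx=-1,dy=+3->D; (3,7):dx=+3,dy=+10->C; (4,5):dx=-1,dy=-11->C
  (4,6):dx=-7,dy=-5->C; (4,7):dx=-3,dy=+2->D; (5,6):dx=-6,dy=+6->D; (5,7):dx=-2,dy=+13->D
  (6,7):dx=+4,dy=+7->C
Step 2: C = 11, D = 10, total pairs = 21.
Step 3: tau = (C - D)/(n(n-1)/2) = (11 - 10)/21 = 0.047619.
Step 4: Exact two-sided p-value (enumerate n! = 5040 permutations of y under H0): p = 1.000000.
Step 5: alpha = 0.05. fail to reject H0.

tau_b = 0.0476 (C=11, D=10), p = 1.000000, fail to reject H0.


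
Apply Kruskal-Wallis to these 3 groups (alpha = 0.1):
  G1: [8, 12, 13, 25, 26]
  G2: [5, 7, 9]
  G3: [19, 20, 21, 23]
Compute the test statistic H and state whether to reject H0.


Step 1: Combine all N = 12 observations and assign midranks.
sorted (value, group, rank): (5,G2,1), (7,G2,2), (8,G1,3), (9,G2,4), (12,G1,5), (13,G1,6), (19,G3,7), (20,G3,8), (21,G3,9), (23,G3,10), (25,G1,11), (26,G1,12)
Step 2: Sum ranks within each group.
R_1 = 37 (n_1 = 5)
R_2 = 7 (n_2 = 3)
R_3 = 34 (n_3 = 4)
Step 3: H = 12/(N(N+1)) * sum(R_i^2/n_i) - 3(N+1)
     = 12/(12*13) * (37^2/5 + 7^2/3 + 34^2/4) - 3*13
     = 0.076923 * 579.133 - 39
     = 5.548718.
Step 4: No ties, so H is used without correction.
Step 5: Under H0, H ~ chi^2(2); p-value = 0.062389.
Step 6: alpha = 0.1. reject H0.

H = 5.5487, df = 2, p = 0.062389, reject H0.


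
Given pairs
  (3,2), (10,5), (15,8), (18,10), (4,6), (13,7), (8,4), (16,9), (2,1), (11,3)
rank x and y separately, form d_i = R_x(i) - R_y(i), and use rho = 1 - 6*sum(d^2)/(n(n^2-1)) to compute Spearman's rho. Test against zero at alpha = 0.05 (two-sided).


Step 1: Rank x and y separately (midranks; no ties here).
rank(x): 3->2, 10->5, 15->8, 18->10, 4->3, 13->7, 8->4, 16->9, 2->1, 11->6
rank(y): 2->2, 5->5, 8->8, 10->10, 6->6, 7->7, 4->4, 9->9, 1->1, 3->3
Step 2: d_i = R_x(i) - R_y(i); compute d_i^2.
  (2-2)^2=0, (5-5)^2=0, (8-8)^2=0, (10-10)^2=0, (3-6)^2=9, (7-7)^2=0, (4-4)^2=0, (9-9)^2=0, (1-1)^2=0, (6-3)^2=9
sum(d^2) = 18.
Step 3: rho = 1 - 6*18 / (10*(10^2 - 1)) = 1 - 108/990 = 0.890909.
Step 4: Under H0, t = rho * sqrt((n-2)/(1-rho^2)) = 5.5482 ~ t(8).
Step 5: Two-sided p-value from the t-distribution with 8 df = 0.000542.
Step 6: alpha = 0.05. reject H0.

rho = 0.8909, p = 0.000542, reject H0 at alpha = 0.05.


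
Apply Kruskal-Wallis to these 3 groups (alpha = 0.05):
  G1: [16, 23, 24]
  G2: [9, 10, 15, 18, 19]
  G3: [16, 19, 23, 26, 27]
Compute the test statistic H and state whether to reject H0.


Step 1: Combine all N = 13 observations and assign midranks.
sorted (value, group, rank): (9,G2,1), (10,G2,2), (15,G2,3), (16,G1,4.5), (16,G3,4.5), (18,G2,6), (19,G2,7.5), (19,G3,7.5), (23,G1,9.5), (23,G3,9.5), (24,G1,11), (26,G3,12), (27,G3,13)
Step 2: Sum ranks within each group.
R_1 = 25 (n_1 = 3)
R_2 = 19.5 (n_2 = 5)
R_3 = 46.5 (n_3 = 5)
Step 3: H = 12/(N(N+1)) * sum(R_i^2/n_i) - 3(N+1)
     = 12/(13*14) * (25^2/3 + 19.5^2/5 + 46.5^2/5) - 3*14
     = 0.065934 * 716.833 - 42
     = 5.263736.
Step 4: Ties present; correction factor C = 1 - 18/(13^3 - 13) = 0.991758. Corrected H = 5.263736 / 0.991758 = 5.307479.
Step 5: Under H0, H ~ chi^2(2); p-value = 0.070387.
Step 6: alpha = 0.05. fail to reject H0.

H = 5.3075, df = 2, p = 0.070387, fail to reject H0.


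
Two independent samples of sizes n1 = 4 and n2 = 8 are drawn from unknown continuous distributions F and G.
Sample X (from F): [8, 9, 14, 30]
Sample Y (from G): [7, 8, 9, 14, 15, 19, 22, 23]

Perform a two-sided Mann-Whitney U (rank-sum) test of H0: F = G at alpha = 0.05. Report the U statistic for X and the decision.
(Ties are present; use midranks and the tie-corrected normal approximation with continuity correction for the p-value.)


Step 1: Combine and sort all 12 observations; assign midranks.
sorted (value, group): (7,Y), (8,X), (8,Y), (9,X), (9,Y), (14,X), (14,Y), (15,Y), (19,Y), (22,Y), (23,Y), (30,X)
ranks: 7->1, 8->2.5, 8->2.5, 9->4.5, 9->4.5, 14->6.5, 14->6.5, 15->8, 19->9, 22->10, 23->11, 30->12
Step 2: Rank sum for X: R1 = 2.5 + 4.5 + 6.5 + 12 = 25.5.
Step 3: U_X = R1 - n1(n1+1)/2 = 25.5 - 4*5/2 = 25.5 - 10 = 15.5.
       U_Y = n1*n2 - U_X = 32 - 15.5 = 16.5.
Step 4: Ties are present, so use the tie-corrected normal approximation (with continuity correction) for the p-value.
Step 5: p-value = 1.000000; compare to alpha = 0.05. fail to reject H0.

U_X = 15.5, p = 1.000000, fail to reject H0 at alpha = 0.05.


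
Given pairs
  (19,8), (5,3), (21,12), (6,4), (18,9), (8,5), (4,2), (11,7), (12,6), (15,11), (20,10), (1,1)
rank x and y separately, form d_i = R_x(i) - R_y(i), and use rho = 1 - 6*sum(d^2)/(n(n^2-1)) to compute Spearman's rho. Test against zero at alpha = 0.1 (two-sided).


Step 1: Rank x and y separately (midranks; no ties here).
rank(x): 19->10, 5->3, 21->12, 6->4, 18->9, 8->5, 4->2, 11->6, 12->7, 15->8, 20->11, 1->1
rank(y): 8->8, 3->3, 12->12, 4->4, 9->9, 5->5, 2->2, 7->7, 6->6, 11->11, 10->10, 1->1
Step 2: d_i = R_x(i) - R_y(i); compute d_i^2.
  (10-8)^2=4, (3-3)^2=0, (12-12)^2=0, (4-4)^2=0, (9-9)^2=0, (5-5)^2=0, (2-2)^2=0, (6-7)^2=1, (7-6)^2=1, (8-11)^2=9, (11-10)^2=1, (1-1)^2=0
sum(d^2) = 16.
Step 3: rho = 1 - 6*16 / (12*(12^2 - 1)) = 1 - 96/1716 = 0.944056.
Step 4: Under H0, t = rho * sqrt((n-2)/(1-rho^2)) = 9.0525 ~ t(10).
Step 5: Two-sided p-value from the t-distribution with 10 df = 0.000004.
Step 6: alpha = 0.1. reject H0.

rho = 0.9441, p = 0.000004, reject H0 at alpha = 0.1.


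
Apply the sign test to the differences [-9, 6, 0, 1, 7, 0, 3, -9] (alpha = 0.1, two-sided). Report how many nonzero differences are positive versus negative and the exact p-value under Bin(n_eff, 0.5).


Step 1: Discard zero differences. Original n = 8; n_eff = number of nonzero differences = 6.
Nonzero differences (with sign): -9, +6, +1, +7, +3, -9
Step 2: Count signs: positive = 4, negative = 2.
Step 3: Under H0: P(positive) = 0.5, so the number of positives S ~ Bin(6, 0.5).
Step 4: Two-sided exact p-value = sum of Bin(6,0.5) probabilities at or below the observed probability = 0.687500.
Step 5: alpha = 0.1. fail to reject H0.

n_eff = 6, pos = 4, neg = 2, p = 0.687500, fail to reject H0.


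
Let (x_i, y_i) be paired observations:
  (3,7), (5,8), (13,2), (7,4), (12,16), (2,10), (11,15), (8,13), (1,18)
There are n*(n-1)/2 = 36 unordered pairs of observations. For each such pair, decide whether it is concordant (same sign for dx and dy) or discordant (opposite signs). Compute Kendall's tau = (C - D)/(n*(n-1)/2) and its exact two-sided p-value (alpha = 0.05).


Step 1: Enumerate the 36 unordered pairs (i,j) with i<j and classify each by sign(x_j-x_i) * sign(y_j-y_i).
  (1,2):dx=+2,dy=+1->C; (1,3):dx=+10,dy=-5->D; (1,4):dx=+4,dy=-3->D; (1,5):dx=+9,dy=+9->C
  (1,6):dx=-1,dy=+3->D; (1,7):dx=+8,dy=+8->C; (1,8):dx=+5,dy=+6->C; (1,9):dx=-2,dy=+11->D
  (2,3):dx=+8,dy=-6->D; (2,4):dx=+2,dy=-4->D; (2,5):dx=+7,dy=+8->C; (2,6):dx=-3,dy=+2->D
  (2,7):dx=+6,dy=+7->C; (2,8):dx=+3,dy=+5->C; (2,9):dx=-4,dy=+10->D; (3,4):dx=-6,dy=+2->D
  (3,5):dx=-1,dy=+14->D; (3,6):dx=-11,dy=+8->D; (3,7):dx=-2,dy=+13->D; (3,8):dx=-5,dy=+11->D
  (3,9):dx=-12,dy=+16->D; (4,5):dx=+5,dy=+12->C; (4,6):dx=-5,dy=+6->D; (4,7):dx=+4,dy=+11->C
  (4,8):dx=+1,dy=+9->C; (4,9):dx=-6,dy=+14->D; (5,6):dx=-10,dy=-6->C; (5,7):dx=-1,dy=-1->C
  (5,8):dx=-4,dy=-3->C; (5,9):dx=-11,dy=+2->D; (6,7):dx=+9,dy=+5->C; (6,8):dx=+6,dy=+3->C
  (6,9):dx=-1,dy=+8->D; (7,8):dx=-3,dy=-2->C; (7,9):dx=-10,dy=+3->D; (8,9):dx=-7,dy=+5->D
Step 2: C = 16, D = 20, total pairs = 36.
Step 3: tau = (C - D)/(n(n-1)/2) = (16 - 20)/36 = -0.111111.
Step 4: Exact two-sided p-value (enumerate n! = 362880 permutations of y under H0): p = 0.761414.
Step 5: alpha = 0.05. fail to reject H0.

tau_b = -0.1111 (C=16, D=20), p = 0.761414, fail to reject H0.


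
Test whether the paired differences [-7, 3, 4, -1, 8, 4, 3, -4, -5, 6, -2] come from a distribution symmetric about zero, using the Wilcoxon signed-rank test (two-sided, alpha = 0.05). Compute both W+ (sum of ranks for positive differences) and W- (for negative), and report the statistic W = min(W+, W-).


Step 1: Drop any zero differences (none here) and take |d_i|.
|d| = [7, 3, 4, 1, 8, 4, 3, 4, 5, 6, 2]
Step 2: Midrank |d_i| (ties get averaged ranks).
ranks: |7|->10, |3|->3.5, |4|->6, |1|->1, |8|->11, |4|->6, |3|->3.5, |4|->6, |5|->8, |6|->9, |2|->2
Step 3: Attach original signs; sum ranks with positive sign and with negative sign.
W+ = 3.5 + 6 + 11 + 6 + 3.5 + 9 = 39
W- = 10 + 1 + 6 + 8 + 2 = 27
(Check: W+ + W- = 66 should equal n(n+1)/2 = 66.)
Step 4: Test statistic W = min(W+, W-) = 27.
Step 5: Ties in |d|, so use the tie-corrected normal approximation.
        E[W] = n(n+1)/4 = 11*12/4 = 33.
        Tie groups: |d|=3 (t=2), |d|=4 (t=3); sum(t^3 - t) = 30.
        Var[W] = n(n+1)(2n+1)/24 - sum(t^3-t)/48 = 3036/24 - 30/48 = 125.875.
        z = (W - E[W]) / sqrt(Var[W]) = (27 - 33) / 11.2194 = -0.5348.
        Two-sided p = 2*Phi(z) = 0.592797.
Step 6: alpha = 0.05. fail to reject H0.

W+ = 39, W- = 27, W = min = 27, p = 0.592797, fail to reject H0.


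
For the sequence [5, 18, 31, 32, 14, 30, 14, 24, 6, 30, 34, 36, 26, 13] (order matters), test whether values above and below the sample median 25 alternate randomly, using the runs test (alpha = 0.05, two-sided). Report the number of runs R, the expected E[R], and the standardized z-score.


Step 1: Compute median = 25; label A = above, B = below.
Labels in order: BBAABABBBAAAAB  (n_A = 7, n_B = 7)
Step 2: Count runs R = 7.
Step 3: Under H0 (random ordering), E[R] = 2*n_A*n_B/(n_A+n_B) + 1 = 2*7*7/14 + 1 = 8.0000.
        Var[R] = 2*n_A*n_B*(2*n_A*n_B - n_A - n_B) / ((n_A+n_B)^2 * (n_A+n_B-1)) = 8232/2548 = 3.2308.
        SD[R] = 1.7974.
Step 4: Continuity-corrected z = (R + 0.5 - E[R]) / SD[R] = (7 + 0.5 - 8.0000) / 1.7974 = -0.2782.
Step 5: Two-sided p-value via normal approximation = 2*(1 - Phi(|z|)) = 0.780879.
Step 6: alpha = 0.05. fail to reject H0.

R = 7, z = -0.2782, p = 0.780879, fail to reject H0.


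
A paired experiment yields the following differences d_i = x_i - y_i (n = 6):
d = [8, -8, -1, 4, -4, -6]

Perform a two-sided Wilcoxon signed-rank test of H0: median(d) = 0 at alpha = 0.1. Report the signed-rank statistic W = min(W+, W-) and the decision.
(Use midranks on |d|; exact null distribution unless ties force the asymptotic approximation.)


Step 1: Drop any zero differences (none here) and take |d_i|.
|d| = [8, 8, 1, 4, 4, 6]
Step 2: Midrank |d_i| (ties get averaged ranks).
ranks: |8|->5.5, |8|->5.5, |1|->1, |4|->2.5, |4|->2.5, |6|->4
Step 3: Attach original signs; sum ranks with positive sign and with negative sign.
W+ = 5.5 + 2.5 = 8
W- = 5.5 + 1 + 2.5 + 4 = 13
(Check: W+ + W- = 21 should equal n(n+1)/2 = 21.)
Step 4: Test statistic W = min(W+, W-) = 8.
Step 5: Ties in |d|, so use the tie-corrected normal approximation.
        E[W] = n(n+1)/4 = 6*7/4 = 10.5.
        Tie groups: |d|=4 (t=2), |d|=8 (t=2); sum(t^3 - t) = 12.
        Var[W] = n(n+1)(2n+1)/24 - sum(t^3-t)/48 = 546/24 - 12/48 = 22.5.
        z = (W - E[W]) / sqrt(Var[W]) = (8 - 10.5) / 4.7434 = -0.5270.
        Two-sided p = 2*Phi(z) = 0.598161.
Step 6: alpha = 0.1. fail to reject H0.

W+ = 8, W- = 13, W = min = 8, p = 0.598161, fail to reject H0.


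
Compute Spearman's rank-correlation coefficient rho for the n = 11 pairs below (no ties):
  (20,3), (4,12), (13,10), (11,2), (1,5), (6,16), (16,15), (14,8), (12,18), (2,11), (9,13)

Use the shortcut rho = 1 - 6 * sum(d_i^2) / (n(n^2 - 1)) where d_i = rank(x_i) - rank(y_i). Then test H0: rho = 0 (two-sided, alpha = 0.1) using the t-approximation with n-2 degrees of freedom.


Step 1: Rank x and y separately (midranks; no ties here).
rank(x): 20->11, 4->3, 13->8, 11->6, 1->1, 6->4, 16->10, 14->9, 12->7, 2->2, 9->5
rank(y): 3->2, 12->7, 10->5, 2->1, 5->3, 16->10, 15->9, 8->4, 18->11, 11->6, 13->8
Step 2: d_i = R_x(i) - R_y(i); compute d_i^2.
  (11-2)^2=81, (3-7)^2=16, (8-5)^2=9, (6-1)^2=25, (1-3)^2=4, (4-10)^2=36, (10-9)^2=1, (9-4)^2=25, (7-11)^2=16, (2-6)^2=16, (5-8)^2=9
sum(d^2) = 238.
Step 3: rho = 1 - 6*238 / (11*(11^2 - 1)) = 1 - 1428/1320 = -0.081818.
Step 4: Under H0, t = rho * sqrt((n-2)/(1-rho^2)) = -0.2463 ~ t(9).
Step 5: Two-sided p-value from the t-distribution with 9 df = 0.810990.
Step 6: alpha = 0.1. fail to reject H0.

rho = -0.0818, p = 0.810990, fail to reject H0 at alpha = 0.1.


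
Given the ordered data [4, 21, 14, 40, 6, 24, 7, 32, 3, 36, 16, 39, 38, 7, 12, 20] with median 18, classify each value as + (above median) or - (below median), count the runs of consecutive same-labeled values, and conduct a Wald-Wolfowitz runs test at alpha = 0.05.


Step 1: Compute median = 18; label A = above, B = below.
Labels in order: BABABABABABAABBA  (n_A = 8, n_B = 8)
Step 2: Count runs R = 14.
Step 3: Under H0 (random ordering), E[R] = 2*n_A*n_B/(n_A+n_B) + 1 = 2*8*8/16 + 1 = 9.0000.
        Var[R] = 2*n_A*n_B*(2*n_A*n_B - n_A - n_B) / ((n_A+n_B)^2 * (n_A+n_B-1)) = 14336/3840 = 3.7333.
        SD[R] = 1.9322.
Step 4: Continuity-corrected z = (R - 0.5 - E[R]) / SD[R] = (14 - 0.5 - 9.0000) / 1.9322 = 2.3290.
Step 5: Two-sided p-value via normal approximation = 2*(1 - Phi(|z|)) = 0.019861.
Step 6: alpha = 0.05. reject H0.

R = 14, z = 2.3290, p = 0.019861, reject H0.


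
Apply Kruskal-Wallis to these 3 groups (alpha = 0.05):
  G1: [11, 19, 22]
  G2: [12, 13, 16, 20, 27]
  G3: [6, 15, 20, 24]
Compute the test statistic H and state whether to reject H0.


Step 1: Combine all N = 12 observations and assign midranks.
sorted (value, group, rank): (6,G3,1), (11,G1,2), (12,G2,3), (13,G2,4), (15,G3,5), (16,G2,6), (19,G1,7), (20,G2,8.5), (20,G3,8.5), (22,G1,10), (24,G3,11), (27,G2,12)
Step 2: Sum ranks within each group.
R_1 = 19 (n_1 = 3)
R_2 = 33.5 (n_2 = 5)
R_3 = 25.5 (n_3 = 4)
Step 3: H = 12/(N(N+1)) * sum(R_i^2/n_i) - 3(N+1)
     = 12/(12*13) * (19^2/3 + 33.5^2/5 + 25.5^2/4) - 3*13
     = 0.076923 * 507.346 - 39
     = 0.026603.
Step 4: Ties present; correction factor C = 1 - 6/(12^3 - 12) = 0.996503. Corrected H = 0.026603 / 0.996503 = 0.026696.
Step 5: Under H0, H ~ chi^2(2); p-value = 0.986741.
Step 6: alpha = 0.05. fail to reject H0.

H = 0.0267, df = 2, p = 0.986741, fail to reject H0.


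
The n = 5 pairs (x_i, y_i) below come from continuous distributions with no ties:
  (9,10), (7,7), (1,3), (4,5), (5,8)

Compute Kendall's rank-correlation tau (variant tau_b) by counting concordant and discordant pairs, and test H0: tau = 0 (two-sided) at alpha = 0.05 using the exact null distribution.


Step 1: Enumerate the 10 unordered pairs (i,j) with i<j and classify each by sign(x_j-x_i) * sign(y_j-y_i).
  (1,2):dx=-2,dy=-3->C; (1,3):dx=-8,dy=-7->C; (1,4):dx=-5,dy=-5->C; (1,5):dx=-4,dy=-2->C
  (2,3):dx=-6,dy=-4->C; (2,4):dx=-3,dy=-2->C; (2,5):dx=-2,dy=+1->D; (3,4):dx=+3,dy=+2->C
  (3,5):dx=+4,dy=+5->C; (4,5):dx=+1,dy=+3->C
Step 2: C = 9, D = 1, total pairs = 10.
Step 3: tau = (C - D)/(n(n-1)/2) = (9 - 1)/10 = 0.800000.
Step 4: Exact two-sided p-value (enumerate n! = 120 permutations of y under H0): p = 0.083333.
Step 5: alpha = 0.05. fail to reject H0.

tau_b = 0.8000 (C=9, D=1), p = 0.083333, fail to reject H0.


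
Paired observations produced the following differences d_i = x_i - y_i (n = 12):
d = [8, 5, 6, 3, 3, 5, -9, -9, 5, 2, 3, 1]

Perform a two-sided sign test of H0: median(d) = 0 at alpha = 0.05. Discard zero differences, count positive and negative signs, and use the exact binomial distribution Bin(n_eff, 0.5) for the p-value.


Step 1: Discard zero differences. Original n = 12; n_eff = number of nonzero differences = 12.
Nonzero differences (with sign): +8, +5, +6, +3, +3, +5, -9, -9, +5, +2, +3, +1
Step 2: Count signs: positive = 10, negative = 2.
Step 3: Under H0: P(positive) = 0.5, so the number of positives S ~ Bin(12, 0.5).
Step 4: Two-sided exact p-value = sum of Bin(12,0.5) probabilities at or below the observed probability = 0.038574.
Step 5: alpha = 0.05. reject H0.

n_eff = 12, pos = 10, neg = 2, p = 0.038574, reject H0.


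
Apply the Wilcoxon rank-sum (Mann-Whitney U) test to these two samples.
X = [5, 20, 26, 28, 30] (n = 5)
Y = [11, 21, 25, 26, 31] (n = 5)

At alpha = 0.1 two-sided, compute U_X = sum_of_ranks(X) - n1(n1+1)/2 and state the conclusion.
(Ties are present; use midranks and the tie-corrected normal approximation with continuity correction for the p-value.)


Step 1: Combine and sort all 10 observations; assign midranks.
sorted (value, group): (5,X), (11,Y), (20,X), (21,Y), (25,Y), (26,X), (26,Y), (28,X), (30,X), (31,Y)
ranks: 5->1, 11->2, 20->3, 21->4, 25->5, 26->6.5, 26->6.5, 28->8, 30->9, 31->10
Step 2: Rank sum for X: R1 = 1 + 3 + 6.5 + 8 + 9 = 27.5.
Step 3: U_X = R1 - n1(n1+1)/2 = 27.5 - 5*6/2 = 27.5 - 15 = 12.5.
       U_Y = n1*n2 - U_X = 25 - 12.5 = 12.5.
Step 4: Ties are present, so use the tie-corrected normal approximation (with continuity correction) for the p-value.
Step 5: p-value = 1.000000; compare to alpha = 0.1. fail to reject H0.

U_X = 12.5, p = 1.000000, fail to reject H0 at alpha = 0.1.


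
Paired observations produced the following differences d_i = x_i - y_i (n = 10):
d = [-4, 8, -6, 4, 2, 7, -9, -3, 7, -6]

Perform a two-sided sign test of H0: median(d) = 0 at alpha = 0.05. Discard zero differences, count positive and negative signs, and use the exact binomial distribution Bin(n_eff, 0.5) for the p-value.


Step 1: Discard zero differences. Original n = 10; n_eff = number of nonzero differences = 10.
Nonzero differences (with sign): -4, +8, -6, +4, +2, +7, -9, -3, +7, -6
Step 2: Count signs: positive = 5, negative = 5.
Step 3: Under H0: P(positive) = 0.5, so the number of positives S ~ Bin(10, 0.5).
Step 4: Two-sided exact p-value = sum of Bin(10,0.5) probabilities at or below the observed probability = 1.000000.
Step 5: alpha = 0.05. fail to reject H0.

n_eff = 10, pos = 5, neg = 5, p = 1.000000, fail to reject H0.


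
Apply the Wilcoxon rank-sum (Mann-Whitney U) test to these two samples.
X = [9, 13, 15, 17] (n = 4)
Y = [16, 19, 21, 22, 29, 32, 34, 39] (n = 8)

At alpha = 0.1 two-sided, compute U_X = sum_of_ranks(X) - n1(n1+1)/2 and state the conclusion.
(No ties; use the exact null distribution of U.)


Step 1: Combine and sort all 12 observations; assign midranks.
sorted (value, group): (9,X), (13,X), (15,X), (16,Y), (17,X), (19,Y), (21,Y), (22,Y), (29,Y), (32,Y), (34,Y), (39,Y)
ranks: 9->1, 13->2, 15->3, 16->4, 17->5, 19->6, 21->7, 22->8, 29->9, 32->10, 34->11, 39->12
Step 2: Rank sum for X: R1 = 1 + 2 + 3 + 5 = 11.
Step 3: U_X = R1 - n1(n1+1)/2 = 11 - 4*5/2 = 11 - 10 = 1.
       U_Y = n1*n2 - U_X = 32 - 1 = 31.
Step 4: No ties, so the exact null distribution of U (based on enumerating the C(12,4) = 495 equally likely rank assignments) gives the two-sided p-value.
Step 5: p-value = 0.008081; compare to alpha = 0.1. reject H0.

U_X = 1, p = 0.008081, reject H0 at alpha = 0.1.


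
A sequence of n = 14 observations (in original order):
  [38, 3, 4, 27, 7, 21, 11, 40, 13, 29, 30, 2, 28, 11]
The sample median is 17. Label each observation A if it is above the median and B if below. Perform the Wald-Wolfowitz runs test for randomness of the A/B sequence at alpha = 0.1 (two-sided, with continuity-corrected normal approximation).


Step 1: Compute median = 17; label A = above, B = below.
Labels in order: ABBABABABAABAB  (n_A = 7, n_B = 7)
Step 2: Count runs R = 12.
Step 3: Under H0 (random ordering), E[R] = 2*n_A*n_B/(n_A+n_B) + 1 = 2*7*7/14 + 1 = 8.0000.
        Var[R] = 2*n_A*n_B*(2*n_A*n_B - n_A - n_B) / ((n_A+n_B)^2 * (n_A+n_B-1)) = 8232/2548 = 3.2308.
        SD[R] = 1.7974.
Step 4: Continuity-corrected z = (R - 0.5 - E[R]) / SD[R] = (12 - 0.5 - 8.0000) / 1.7974 = 1.9472.
Step 5: Two-sided p-value via normal approximation = 2*(1 - Phi(|z|)) = 0.051508.
Step 6: alpha = 0.1. reject H0.

R = 12, z = 1.9472, p = 0.051508, reject H0.


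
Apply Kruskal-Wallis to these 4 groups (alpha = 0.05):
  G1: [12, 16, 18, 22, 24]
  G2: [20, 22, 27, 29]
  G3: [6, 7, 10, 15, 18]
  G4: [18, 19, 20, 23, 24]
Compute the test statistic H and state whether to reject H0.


Step 1: Combine all N = 19 observations and assign midranks.
sorted (value, group, rank): (6,G3,1), (7,G3,2), (10,G3,3), (12,G1,4), (15,G3,5), (16,G1,6), (18,G1,8), (18,G3,8), (18,G4,8), (19,G4,10), (20,G2,11.5), (20,G4,11.5), (22,G1,13.5), (22,G2,13.5), (23,G4,15), (24,G1,16.5), (24,G4,16.5), (27,G2,18), (29,G2,19)
Step 2: Sum ranks within each group.
R_1 = 48 (n_1 = 5)
R_2 = 62 (n_2 = 4)
R_3 = 19 (n_3 = 5)
R_4 = 61 (n_4 = 5)
Step 3: H = 12/(N(N+1)) * sum(R_i^2/n_i) - 3(N+1)
     = 12/(19*20) * (48^2/5 + 62^2/4 + 19^2/5 + 61^2/5) - 3*20
     = 0.031579 * 2238.2 - 60
     = 10.680000.
Step 4: Ties present; correction factor C = 1 - 42/(19^3 - 19) = 0.993860. Corrected H = 10.680000 / 0.993860 = 10.745984.
Step 5: Under H0, H ~ chi^2(3); p-value = 0.013182.
Step 6: alpha = 0.05. reject H0.

H = 10.7460, df = 3, p = 0.013182, reject H0.


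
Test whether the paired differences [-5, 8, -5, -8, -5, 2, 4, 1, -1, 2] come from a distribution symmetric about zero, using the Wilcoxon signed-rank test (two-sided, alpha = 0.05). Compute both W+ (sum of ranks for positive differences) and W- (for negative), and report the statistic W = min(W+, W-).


Step 1: Drop any zero differences (none here) and take |d_i|.
|d| = [5, 8, 5, 8, 5, 2, 4, 1, 1, 2]
Step 2: Midrank |d_i| (ties get averaged ranks).
ranks: |5|->7, |8|->9.5, |5|->7, |8|->9.5, |5|->7, |2|->3.5, |4|->5, |1|->1.5, |1|->1.5, |2|->3.5
Step 3: Attach original signs; sum ranks with positive sign and with negative sign.
W+ = 9.5 + 3.5 + 5 + 1.5 + 3.5 = 23
W- = 7 + 7 + 9.5 + 7 + 1.5 = 32
(Check: W+ + W- = 55 should equal n(n+1)/2 = 55.)
Step 4: Test statistic W = min(W+, W-) = 23.
Step 5: Ties in |d|, so use the tie-corrected normal approximation.
        E[W] = n(n+1)/4 = 10*11/4 = 27.5.
        Tie groups: |d|=1 (t=2), |d|=2 (t=2), |d|=5 (t=3), |d|=8 (t=2); sum(t^3 - t) = 42.
        Var[W] = n(n+1)(2n+1)/24 - sum(t^3-t)/48 = 2310/24 - 42/48 = 95.375.
        z = (W - E[W]) / sqrt(Var[W]) = (23 - 27.5) / 9.7660 = -0.4608.
        Two-sided p = 2*Phi(z) = 0.644955.
Step 6: alpha = 0.05. fail to reject H0.

W+ = 23, W- = 32, W = min = 23, p = 0.644955, fail to reject H0.


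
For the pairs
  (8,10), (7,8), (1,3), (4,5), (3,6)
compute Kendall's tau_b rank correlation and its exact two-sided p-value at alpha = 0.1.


Step 1: Enumerate the 10 unordered pairs (i,j) with i<j and classify each by sign(x_j-x_i) * sign(y_j-y_i).
  (1,2):dx=-1,dy=-2->C; (1,3):dx=-7,dy=-7->C; (1,4):dx=-4,dy=-5->C; (1,5):dx=-5,dy=-4->C
  (2,3):dx=-6,dy=-5->C; (2,4):dx=-3,dy=-3->C; (2,5):dx=-4,dy=-2->C; (3,4):dx=+3,dy=+2->C
  (3,5):dx=+2,dy=+3->C; (4,5):dx=-1,dy=+1->D
Step 2: C = 9, D = 1, total pairs = 10.
Step 3: tau = (C - D)/(n(n-1)/2) = (9 - 1)/10 = 0.800000.
Step 4: Exact two-sided p-value (enumerate n! = 120 permutations of y under H0): p = 0.083333.
Step 5: alpha = 0.1. reject H0.

tau_b = 0.8000 (C=9, D=1), p = 0.083333, reject H0.


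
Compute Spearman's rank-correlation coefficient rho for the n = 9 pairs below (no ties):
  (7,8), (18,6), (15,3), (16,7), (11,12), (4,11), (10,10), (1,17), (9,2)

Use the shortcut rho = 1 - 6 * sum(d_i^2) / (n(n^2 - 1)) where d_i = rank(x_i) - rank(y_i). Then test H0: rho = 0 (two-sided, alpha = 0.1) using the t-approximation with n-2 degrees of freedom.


Step 1: Rank x and y separately (midranks; no ties here).
rank(x): 7->3, 18->9, 15->7, 16->8, 11->6, 4->2, 10->5, 1->1, 9->4
rank(y): 8->5, 6->3, 3->2, 7->4, 12->8, 11->7, 10->6, 17->9, 2->1
Step 2: d_i = R_x(i) - R_y(i); compute d_i^2.
  (3-5)^2=4, (9-3)^2=36, (7-2)^2=25, (8-4)^2=16, (6-8)^2=4, (2-7)^2=25, (5-6)^2=1, (1-9)^2=64, (4-1)^2=9
sum(d^2) = 184.
Step 3: rho = 1 - 6*184 / (9*(9^2 - 1)) = 1 - 1104/720 = -0.533333.
Step 4: Under H0, t = rho * sqrt((n-2)/(1-rho^2)) = -1.6681 ~ t(7).
Step 5: Two-sided p-value from the t-distribution with 7 df = 0.139227.
Step 6: alpha = 0.1. fail to reject H0.

rho = -0.5333, p = 0.139227, fail to reject H0 at alpha = 0.1.


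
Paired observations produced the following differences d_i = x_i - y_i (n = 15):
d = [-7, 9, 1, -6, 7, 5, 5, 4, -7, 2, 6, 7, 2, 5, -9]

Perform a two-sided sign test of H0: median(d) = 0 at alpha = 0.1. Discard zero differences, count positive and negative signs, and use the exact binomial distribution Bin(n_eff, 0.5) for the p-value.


Step 1: Discard zero differences. Original n = 15; n_eff = number of nonzero differences = 15.
Nonzero differences (with sign): -7, +9, +1, -6, +7, +5, +5, +4, -7, +2, +6, +7, +2, +5, -9
Step 2: Count signs: positive = 11, negative = 4.
Step 3: Under H0: P(positive) = 0.5, so the number of positives S ~ Bin(15, 0.5).
Step 4: Two-sided exact p-value = sum of Bin(15,0.5) probabilities at or below the observed probability = 0.118469.
Step 5: alpha = 0.1. fail to reject H0.

n_eff = 15, pos = 11, neg = 4, p = 0.118469, fail to reject H0.


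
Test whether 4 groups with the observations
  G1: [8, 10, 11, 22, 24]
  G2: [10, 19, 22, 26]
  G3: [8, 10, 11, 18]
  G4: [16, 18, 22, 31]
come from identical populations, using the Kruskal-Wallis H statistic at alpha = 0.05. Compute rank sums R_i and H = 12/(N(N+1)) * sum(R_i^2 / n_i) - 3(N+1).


Step 1: Combine all N = 17 observations and assign midranks.
sorted (value, group, rank): (8,G1,1.5), (8,G3,1.5), (10,G1,4), (10,G2,4), (10,G3,4), (11,G1,6.5), (11,G3,6.5), (16,G4,8), (18,G3,9.5), (18,G4,9.5), (19,G2,11), (22,G1,13), (22,G2,13), (22,G4,13), (24,G1,15), (26,G2,16), (31,G4,17)
Step 2: Sum ranks within each group.
R_1 = 40 (n_1 = 5)
R_2 = 44 (n_2 = 4)
R_3 = 21.5 (n_3 = 4)
R_4 = 47.5 (n_4 = 4)
Step 3: H = 12/(N(N+1)) * sum(R_i^2/n_i) - 3(N+1)
     = 12/(17*18) * (40^2/5 + 44^2/4 + 21.5^2/4 + 47.5^2/4) - 3*18
     = 0.039216 * 1483.62 - 54
     = 4.181373.
Step 4: Ties present; correction factor C = 1 - 66/(17^3 - 17) = 0.986520. Corrected H = 4.181373 / 0.986520 = 4.238509.
Step 5: Under H0, H ~ chi^2(3); p-value = 0.236835.
Step 6: alpha = 0.05. fail to reject H0.

H = 4.2385, df = 3, p = 0.236835, fail to reject H0.


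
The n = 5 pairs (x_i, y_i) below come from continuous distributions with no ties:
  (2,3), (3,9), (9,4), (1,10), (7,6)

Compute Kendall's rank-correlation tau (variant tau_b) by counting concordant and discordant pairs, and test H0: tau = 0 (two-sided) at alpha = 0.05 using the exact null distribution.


Step 1: Enumerate the 10 unordered pairs (i,j) with i<j and classify each by sign(x_j-x_i) * sign(y_j-y_i).
  (1,2):dx=+1,dy=+6->C; (1,3):dx=+7,dy=+1->C; (1,4):dx=-1,dy=+7->D; (1,5):dx=+5,dy=+3->C
  (2,3):dx=+6,dy=-5->D; (2,4):dx=-2,dy=+1->D; (2,5):dx=+4,dy=-3->D; (3,4):dx=-8,dy=+6->D
  (3,5):dx=-2,dy=+2->D; (4,5):dx=+6,dy=-4->D
Step 2: C = 3, D = 7, total pairs = 10.
Step 3: tau = (C - D)/(n(n-1)/2) = (3 - 7)/10 = -0.400000.
Step 4: Exact two-sided p-value (enumerate n! = 120 permutations of y under H0): p = 0.483333.
Step 5: alpha = 0.05. fail to reject H0.

tau_b = -0.4000 (C=3, D=7), p = 0.483333, fail to reject H0.


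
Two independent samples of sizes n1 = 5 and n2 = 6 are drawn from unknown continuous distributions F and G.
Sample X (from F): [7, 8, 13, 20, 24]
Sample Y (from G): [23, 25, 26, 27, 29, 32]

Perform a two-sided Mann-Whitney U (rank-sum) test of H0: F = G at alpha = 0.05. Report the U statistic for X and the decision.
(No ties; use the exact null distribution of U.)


Step 1: Combine and sort all 11 observations; assign midranks.
sorted (value, group): (7,X), (8,X), (13,X), (20,X), (23,Y), (24,X), (25,Y), (26,Y), (27,Y), (29,Y), (32,Y)
ranks: 7->1, 8->2, 13->3, 20->4, 23->5, 24->6, 25->7, 26->8, 27->9, 29->10, 32->11
Step 2: Rank sum for X: R1 = 1 + 2 + 3 + 4 + 6 = 16.
Step 3: U_X = R1 - n1(n1+1)/2 = 16 - 5*6/2 = 16 - 15 = 1.
       U_Y = n1*n2 - U_X = 30 - 1 = 29.
Step 4: No ties, so the exact null distribution of U (based on enumerating the C(11,5) = 462 equally likely rank assignments) gives the two-sided p-value.
Step 5: p-value = 0.008658; compare to alpha = 0.05. reject H0.

U_X = 1, p = 0.008658, reject H0 at alpha = 0.05.


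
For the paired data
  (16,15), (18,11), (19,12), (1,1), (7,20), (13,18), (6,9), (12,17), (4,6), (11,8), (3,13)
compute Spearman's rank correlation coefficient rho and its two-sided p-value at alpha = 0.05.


Step 1: Rank x and y separately (midranks; no ties here).
rank(x): 16->9, 18->10, 19->11, 1->1, 7->5, 13->8, 6->4, 12->7, 4->3, 11->6, 3->2
rank(y): 15->8, 11->5, 12->6, 1->1, 20->11, 18->10, 9->4, 17->9, 6->2, 8->3, 13->7
Step 2: d_i = R_x(i) - R_y(i); compute d_i^2.
  (9-8)^2=1, (10-5)^2=25, (11-6)^2=25, (1-1)^2=0, (5-11)^2=36, (8-10)^2=4, (4-4)^2=0, (7-9)^2=4, (3-2)^2=1, (6-3)^2=9, (2-7)^2=25
sum(d^2) = 130.
Step 3: rho = 1 - 6*130 / (11*(11^2 - 1)) = 1 - 780/1320 = 0.409091.
Step 4: Under H0, t = rho * sqrt((n-2)/(1-rho^2)) = 1.3450 ~ t(9).
Step 5: Two-sided p-value from the t-distribution with 9 df = 0.211545.
Step 6: alpha = 0.05. fail to reject H0.

rho = 0.4091, p = 0.211545, fail to reject H0 at alpha = 0.05.


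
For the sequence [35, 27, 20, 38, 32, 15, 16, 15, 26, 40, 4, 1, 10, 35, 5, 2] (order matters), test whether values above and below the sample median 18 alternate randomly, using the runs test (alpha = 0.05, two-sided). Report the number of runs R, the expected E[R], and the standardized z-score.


Step 1: Compute median = 18; label A = above, B = below.
Labels in order: AAAAABBBAABBBABB  (n_A = 8, n_B = 8)
Step 2: Count runs R = 6.
Step 3: Under H0 (random ordering), E[R] = 2*n_A*n_B/(n_A+n_B) + 1 = 2*8*8/16 + 1 = 9.0000.
        Var[R] = 2*n_A*n_B*(2*n_A*n_B - n_A - n_B) / ((n_A+n_B)^2 * (n_A+n_B-1)) = 14336/3840 = 3.7333.
        SD[R] = 1.9322.
Step 4: Continuity-corrected z = (R + 0.5 - E[R]) / SD[R] = (6 + 0.5 - 9.0000) / 1.9322 = -1.2939.
Step 5: Two-sided p-value via normal approximation = 2*(1 - Phi(|z|)) = 0.195709.
Step 6: alpha = 0.05. fail to reject H0.

R = 6, z = -1.2939, p = 0.195709, fail to reject H0.


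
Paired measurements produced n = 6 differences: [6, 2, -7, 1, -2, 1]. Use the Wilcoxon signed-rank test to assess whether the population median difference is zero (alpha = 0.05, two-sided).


Step 1: Drop any zero differences (none here) and take |d_i|.
|d| = [6, 2, 7, 1, 2, 1]
Step 2: Midrank |d_i| (ties get averaged ranks).
ranks: |6|->5, |2|->3.5, |7|->6, |1|->1.5, |2|->3.5, |1|->1.5
Step 3: Attach original signs; sum ranks with positive sign and with negative sign.
W+ = 5 + 3.5 + 1.5 + 1.5 = 11.5
W- = 6 + 3.5 = 9.5
(Check: W+ + W- = 21 should equal n(n+1)/2 = 21.)
Step 4: Test statistic W = min(W+, W-) = 9.5.
Step 5: Ties in |d|, so use the tie-corrected normal approximation.
        E[W] = n(n+1)/4 = 6*7/4 = 10.5.
        Tie groups: |d|=1 (t=2), |d|=2 (t=2); sum(t^3 - t) = 12.
        Var[W] = n(n+1)(2n+1)/24 - sum(t^3-t)/48 = 546/24 - 12/48 = 22.5.
        z = (W - E[W]) / sqrt(Var[W]) = (9.5 - 10.5) / 4.7434 = -0.2108.
        Two-sided p = 2*Phi(z) = 0.833029.
Step 6: alpha = 0.05. fail to reject H0.

W+ = 11.5, W- = 9.5, W = min = 9.5, p = 0.833029, fail to reject H0.


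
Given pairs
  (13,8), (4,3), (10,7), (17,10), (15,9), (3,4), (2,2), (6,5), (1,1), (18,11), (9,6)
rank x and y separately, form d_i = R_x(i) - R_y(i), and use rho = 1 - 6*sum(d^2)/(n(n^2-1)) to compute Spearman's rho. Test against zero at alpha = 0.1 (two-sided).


Step 1: Rank x and y separately (midranks; no ties here).
rank(x): 13->8, 4->4, 10->7, 17->10, 15->9, 3->3, 2->2, 6->5, 1->1, 18->11, 9->6
rank(y): 8->8, 3->3, 7->7, 10->10, 9->9, 4->4, 2->2, 5->5, 1->1, 11->11, 6->6
Step 2: d_i = R_x(i) - R_y(i); compute d_i^2.
  (8-8)^2=0, (4-3)^2=1, (7-7)^2=0, (10-10)^2=0, (9-9)^2=0, (3-4)^2=1, (2-2)^2=0, (5-5)^2=0, (1-1)^2=0, (11-11)^2=0, (6-6)^2=0
sum(d^2) = 2.
Step 3: rho = 1 - 6*2 / (11*(11^2 - 1)) = 1 - 12/1320 = 0.990909.
Step 4: Under H0, t = rho * sqrt((n-2)/(1-rho^2)) = 22.0966 ~ t(9).
Step 5: Two-sided p-value from the t-distribution with 9 df = 0.000000.
Step 6: alpha = 0.1. reject H0.

rho = 0.9909, p = 0.000000, reject H0 at alpha = 0.1.


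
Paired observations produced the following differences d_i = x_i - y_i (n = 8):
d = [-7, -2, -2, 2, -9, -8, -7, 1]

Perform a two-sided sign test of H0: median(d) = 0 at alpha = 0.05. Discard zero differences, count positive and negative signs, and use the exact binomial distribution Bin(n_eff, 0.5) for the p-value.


Step 1: Discard zero differences. Original n = 8; n_eff = number of nonzero differences = 8.
Nonzero differences (with sign): -7, -2, -2, +2, -9, -8, -7, +1
Step 2: Count signs: positive = 2, negative = 6.
Step 3: Under H0: P(positive) = 0.5, so the number of positives S ~ Bin(8, 0.5).
Step 4: Two-sided exact p-value = sum of Bin(8,0.5) probabilities at or below the observed probability = 0.289062.
Step 5: alpha = 0.05. fail to reject H0.

n_eff = 8, pos = 2, neg = 6, p = 0.289062, fail to reject H0.


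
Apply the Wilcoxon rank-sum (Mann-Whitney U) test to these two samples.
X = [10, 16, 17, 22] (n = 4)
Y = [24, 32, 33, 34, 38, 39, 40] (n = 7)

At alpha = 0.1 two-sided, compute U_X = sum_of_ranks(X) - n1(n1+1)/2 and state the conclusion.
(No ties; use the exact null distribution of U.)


Step 1: Combine and sort all 11 observations; assign midranks.
sorted (value, group): (10,X), (16,X), (17,X), (22,X), (24,Y), (32,Y), (33,Y), (34,Y), (38,Y), (39,Y), (40,Y)
ranks: 10->1, 16->2, 17->3, 22->4, 24->5, 32->6, 33->7, 34->8, 38->9, 39->10, 40->11
Step 2: Rank sum for X: R1 = 1 + 2 + 3 + 4 = 10.
Step 3: U_X = R1 - n1(n1+1)/2 = 10 - 4*5/2 = 10 - 10 = 0.
       U_Y = n1*n2 - U_X = 28 - 0 = 28.
Step 4: No ties, so the exact null distribution of U (based on enumerating the C(11,4) = 330 equally likely rank assignments) gives the two-sided p-value.
Step 5: p-value = 0.006061; compare to alpha = 0.1. reject H0.

U_X = 0, p = 0.006061, reject H0 at alpha = 0.1.


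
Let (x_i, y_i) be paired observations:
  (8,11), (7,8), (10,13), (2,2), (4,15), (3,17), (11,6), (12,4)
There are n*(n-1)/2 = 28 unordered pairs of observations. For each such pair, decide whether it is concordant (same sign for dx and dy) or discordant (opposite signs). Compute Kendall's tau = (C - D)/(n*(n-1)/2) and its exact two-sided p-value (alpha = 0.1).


Step 1: Enumerate the 28 unordered pairs (i,j) with i<j and classify each by sign(x_j-x_i) * sign(y_j-y_i).
  (1,2):dx=-1,dy=-3->C; (1,3):dx=+2,dy=+2->C; (1,4):dx=-6,dy=-9->C; (1,5):dx=-4,dy=+4->D
  (1,6):dx=-5,dy=+6->D; (1,7):dx=+3,dy=-5->D; (1,8):dx=+4,dy=-7->D; (2,3):dx=+3,dy=+5->C
  (2,4):dx=-5,dy=-6->C; (2,5):dx=-3,dy=+7->D; (2,6):dx=-4,dy=+9->D; (2,7):dx=+4,dy=-2->D
  (2,8):dx=+5,dy=-4->D; (3,4):dx=-8,dy=-11->C; (3,5):dx=-6,dy=+2->D; (3,6):dx=-7,dy=+4->D
  (3,7):dx=+1,dy=-7->D; (3,8):dx=+2,dy=-9->D; (4,5):dx=+2,dy=+13->C; (4,6):dx=+1,dy=+15->C
  (4,7):dx=+9,dy=+4->C; (4,8):dx=+10,dy=+2->C; (5,6):dx=-1,dy=+2->D; (5,7):dx=+7,dy=-9->D
  (5,8):dx=+8,dy=-11->D; (6,7):dx=+8,dy=-11->D; (6,8):dx=+9,dy=-13->D; (7,8):dx=+1,dy=-2->D
Step 2: C = 10, D = 18, total pairs = 28.
Step 3: tau = (C - D)/(n(n-1)/2) = (10 - 18)/28 = -0.285714.
Step 4: Exact two-sided p-value (enumerate n! = 40320 permutations of y under H0): p = 0.398760.
Step 5: alpha = 0.1. fail to reject H0.

tau_b = -0.2857 (C=10, D=18), p = 0.398760, fail to reject H0.


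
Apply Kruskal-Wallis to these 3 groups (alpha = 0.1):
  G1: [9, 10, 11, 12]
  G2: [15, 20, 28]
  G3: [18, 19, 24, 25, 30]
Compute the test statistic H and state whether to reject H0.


Step 1: Combine all N = 12 observations and assign midranks.
sorted (value, group, rank): (9,G1,1), (10,G1,2), (11,G1,3), (12,G1,4), (15,G2,5), (18,G3,6), (19,G3,7), (20,G2,8), (24,G3,9), (25,G3,10), (28,G2,11), (30,G3,12)
Step 2: Sum ranks within each group.
R_1 = 10 (n_1 = 4)
R_2 = 24 (n_2 = 3)
R_3 = 44 (n_3 = 5)
Step 3: H = 12/(N(N+1)) * sum(R_i^2/n_i) - 3(N+1)
     = 12/(12*13) * (10^2/4 + 24^2/3 + 44^2/5) - 3*13
     = 0.076923 * 604.2 - 39
     = 7.476923.
Step 4: No ties, so H is used without correction.
Step 5: Under H0, H ~ chi^2(2); p-value = 0.023791.
Step 6: alpha = 0.1. reject H0.

H = 7.4769, df = 2, p = 0.023791, reject H0.


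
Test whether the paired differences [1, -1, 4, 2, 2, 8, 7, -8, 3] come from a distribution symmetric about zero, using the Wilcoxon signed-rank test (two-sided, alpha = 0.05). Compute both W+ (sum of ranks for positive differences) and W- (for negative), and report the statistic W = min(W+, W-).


Step 1: Drop any zero differences (none here) and take |d_i|.
|d| = [1, 1, 4, 2, 2, 8, 7, 8, 3]
Step 2: Midrank |d_i| (ties get averaged ranks).
ranks: |1|->1.5, |1|->1.5, |4|->6, |2|->3.5, |2|->3.5, |8|->8.5, |7|->7, |8|->8.5, |3|->5
Step 3: Attach original signs; sum ranks with positive sign and with negative sign.
W+ = 1.5 + 6 + 3.5 + 3.5 + 8.5 + 7 + 5 = 35
W- = 1.5 + 8.5 = 10
(Check: W+ + W- = 45 should equal n(n+1)/2 = 45.)
Step 4: Test statistic W = min(W+, W-) = 10.
Step 5: Ties in |d|, so use the tie-corrected normal approximation.
        E[W] = n(n+1)/4 = 9*10/4 = 22.5.
        Tie groups: |d|=1 (t=2), |d|=2 (t=2), |d|=8 (t=2); sum(t^3 - t) = 18.
        Var[W] = n(n+1)(2n+1)/24 - sum(t^3-t)/48 = 1710/24 - 18/48 = 70.875.
        z = (W - E[W]) / sqrt(Var[W]) = (10 - 22.5) / 8.4187 = -1.4848.
        Two-sided p = 2*Phi(z) = 0.137601.
Step 6: alpha = 0.05. fail to reject H0.

W+ = 35, W- = 10, W = min = 10, p = 0.137601, fail to reject H0.


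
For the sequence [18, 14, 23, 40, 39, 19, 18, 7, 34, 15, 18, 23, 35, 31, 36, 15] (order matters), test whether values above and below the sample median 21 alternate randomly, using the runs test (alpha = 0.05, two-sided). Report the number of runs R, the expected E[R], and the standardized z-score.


Step 1: Compute median = 21; label A = above, B = below.
Labels in order: BBAAABBBABBAAAAB  (n_A = 8, n_B = 8)
Step 2: Count runs R = 7.
Step 3: Under H0 (random ordering), E[R] = 2*n_A*n_B/(n_A+n_B) + 1 = 2*8*8/16 + 1 = 9.0000.
        Var[R] = 2*n_A*n_B*(2*n_A*n_B - n_A - n_B) / ((n_A+n_B)^2 * (n_A+n_B-1)) = 14336/3840 = 3.7333.
        SD[R] = 1.9322.
Step 4: Continuity-corrected z = (R + 0.5 - E[R]) / SD[R] = (7 + 0.5 - 9.0000) / 1.9322 = -0.7763.
Step 5: Two-sided p-value via normal approximation = 2*(1 - Phi(|z|)) = 0.437558.
Step 6: alpha = 0.05. fail to reject H0.

R = 7, z = -0.7763, p = 0.437558, fail to reject H0.
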